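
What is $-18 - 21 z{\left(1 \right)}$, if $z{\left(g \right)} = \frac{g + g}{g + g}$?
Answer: $-39$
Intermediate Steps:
$z{\left(g \right)} = 1$ ($z{\left(g \right)} = \frac{2 g}{2 g} = 2 g \frac{1}{2 g} = 1$)
$-18 - 21 z{\left(1 \right)} = -18 - 21 = -39$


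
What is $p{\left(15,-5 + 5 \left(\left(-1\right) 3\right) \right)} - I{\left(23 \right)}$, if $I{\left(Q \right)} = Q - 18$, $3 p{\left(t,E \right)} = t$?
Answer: $0$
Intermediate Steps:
$p{\left(t,E \right)} = \frac{t}{3}$
$I{\left(Q \right)} = -18 + Q$
$p{\left(15,-5 + 5 \left(\left(-1\right) 3\right) \right)} - I{\left(23 \right)} = \frac{1}{3} \cdot 15 - \left(-18 + 23\right) = 5 - 5 = 0$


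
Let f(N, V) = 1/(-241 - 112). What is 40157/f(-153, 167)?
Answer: -14175421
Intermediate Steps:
f(N, V) = -1/353 (f(N, V) = 1/(-353) = -1/353)
40157/f(-153, 167) = 40157/(-1/353) = 40157*(-353) = -14175421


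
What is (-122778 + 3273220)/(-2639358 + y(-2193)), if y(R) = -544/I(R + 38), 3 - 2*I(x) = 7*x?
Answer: -1485433403/1244457331 ≈ -1.1936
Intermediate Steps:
I(x) = 3/2 - 7*x/2
y(R) = -544/(-263/2 - 7*R/2) (y(R) = -544/(3/2 - 7*(R + 38)/2) = -544/(3/2 - 7*(38 + R)/2) = -544/(3/2 + (-133 - 7*R/2)) = -544/(-263/2 - 7*R/2))
(-122778 + 3273220)/(-2639358 + y(-2193)) = (-122778 + 3273220)/(-2639358 + 1088/(263 + 7*(-2193))) = 3150442/(-2639358 + 1088/(263 - 15351)) = 3150442/(-2639358 + 1088/(-15088)) = 3150442/(-2639358 + 1088*(-1/15088)) = 3150442/(-2639358 - 68/943) = 3150442/(-2488914662/943) = 3150442*(-943/2488914662) = -1485433403/1244457331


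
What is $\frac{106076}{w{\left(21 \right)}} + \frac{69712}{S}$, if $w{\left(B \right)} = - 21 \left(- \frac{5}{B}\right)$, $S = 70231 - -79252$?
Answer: $\frac{15856907268}{747415} \approx 21216.0$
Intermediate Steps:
$S = 149483$ ($S = 70231 + 79252 = 149483$)
$w{\left(B \right)} = \frac{105}{B}$
$\frac{106076}{w{\left(21 \right)}} + \frac{69712}{S} = \frac{106076}{105 \cdot \frac{1}{21}} + \frac{69712}{149483} = \frac{106076}{105 \cdot \frac{1}{21}} + 69712 \cdot \frac{1}{149483} = \frac{106076}{5} + \frac{69712}{149483} = \frac{15856907268}{747415}$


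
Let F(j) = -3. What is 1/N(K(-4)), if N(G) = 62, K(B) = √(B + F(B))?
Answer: 1/62 ≈ 0.016129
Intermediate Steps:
K(B) = √(-3 + B) (K(B) = √(B - 3) = √(-3 + B))
1/N(K(-4)) = 1/62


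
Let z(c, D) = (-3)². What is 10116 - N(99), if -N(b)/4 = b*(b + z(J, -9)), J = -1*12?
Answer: 52884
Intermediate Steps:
J = -12
z(c, D) = 9
N(b) = -4*b*(9 + b) (N(b) = -4*b*(b + 9) = -4*b*(9 + b))
10116 - N(99) = 10116 - (-4)*99*(9 + 99) = 10116 - (-4)*99*108 = 10116 - 1*(-42768) = 10116 + 42768 = 52884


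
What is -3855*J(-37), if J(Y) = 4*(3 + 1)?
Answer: -61680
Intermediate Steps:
J(Y) = 16 (J(Y) = 4*4 = 16)
-3855*J(-37) = -3855/(1/16) = -3855/1/16 = -3855*16 = -61680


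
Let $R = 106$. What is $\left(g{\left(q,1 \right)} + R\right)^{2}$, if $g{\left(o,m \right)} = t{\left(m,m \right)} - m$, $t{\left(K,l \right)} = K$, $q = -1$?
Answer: $11236$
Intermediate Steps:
$g{\left(o,m \right)} = 0$ ($g{\left(o,m \right)} = m - m = 0$)
$\left(g{\left(q,1 \right)} + R\right)^{2} = \left(0 + 106\right)^{2} = 106^{2} = 11236$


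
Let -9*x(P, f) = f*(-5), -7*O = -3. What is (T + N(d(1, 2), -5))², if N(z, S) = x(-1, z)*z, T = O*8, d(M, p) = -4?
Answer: 602176/3969 ≈ 151.72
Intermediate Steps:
O = 3/7 (O = -⅐*(-3) = 3/7 ≈ 0.42857)
x(P, f) = 5*f/9 (x(P, f) = -f*(-5)/9 = -(-5)*f/9 = 5*f/9)
T = 24/7 (T = (3/7)*8 = 24/7 ≈ 3.4286)
N(z, S) = 5*z²/9 (N(z, S) = (5*z/9)*z = 5*z²/9)
(T + N(d(1, 2), -5))² = (24/7 + (5/9)*(-4)²)² = (24/7 + (5/9)*16)² = (24/7 + 80/9)² = (776/63)² = 602176/3969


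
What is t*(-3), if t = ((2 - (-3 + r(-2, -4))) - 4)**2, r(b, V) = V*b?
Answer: -147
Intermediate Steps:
t = 49 (t = ((2 - (-3 - 4*(-2))) - 4)**2 = ((2 - (-3 + 8)) - 4)**2 = ((2 - 1*5) - 4)**2 = ((2 - 5) - 4)**2 = (-3 - 4)**2 = (-7)**2 = 49)
t*(-3) = 49*(-3) = -147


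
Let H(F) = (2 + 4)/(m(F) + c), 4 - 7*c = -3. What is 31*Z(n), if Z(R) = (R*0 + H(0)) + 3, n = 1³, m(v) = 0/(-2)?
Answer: 279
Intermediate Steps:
c = 1 (c = 4/7 - ⅐*(-3) = 4/7 + 3/7 = 1)
m(v) = 0 (m(v) = 0*(-½) = 0)
H(F) = 6 (H(F) = (2 + 4)/(0 + 1) = 6/1 = 6*1 = 6)
n = 1
Z(R) = 9 (Z(R) = (R*0 + 6) + 3 = (0 + 6) + 3 = 6 + 3 = 9)
31*Z(n) = 31*9 = 279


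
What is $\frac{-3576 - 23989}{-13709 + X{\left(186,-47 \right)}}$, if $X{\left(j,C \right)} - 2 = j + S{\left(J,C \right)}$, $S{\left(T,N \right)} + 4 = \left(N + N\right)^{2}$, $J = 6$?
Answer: $\frac{27565}{4689} \approx 5.8787$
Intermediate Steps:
$S{\left(T,N \right)} = -4 + 4 N^{2}$ ($S{\left(T,N \right)} = -4 + \left(N + N\right)^{2} = -4 + \left(2 N\right)^{2} = -4 + 4 N^{2}$)
$X{\left(j,C \right)} = -2 + j + 4 C^{2}$ ($X{\left(j,C \right)} = 2 + \left(j + \left(-4 + 4 C^{2}\right)\right) = 2 + \left(-4 + j + 4 C^{2}\right) = -2 + j + 4 C^{2}$)
$\frac{-3576 - 23989}{-13709 + X{\left(186,-47 \right)}} = \frac{-3576 - 23989}{-13709 + \left(-2 + 186 + 4 \left(-47\right)^{2}\right)} = - \frac{27565}{-13709 + \left(-2 + 186 + 4 \cdot 2209\right)} = - \frac{27565}{-13709 + \left(-2 + 186 + 8836\right)} = - \frac{27565}{-13709 + 9020} = - \frac{27565}{-4689} = \left(-27565\right) \left(- \frac{1}{4689}\right) = \frac{27565}{4689}$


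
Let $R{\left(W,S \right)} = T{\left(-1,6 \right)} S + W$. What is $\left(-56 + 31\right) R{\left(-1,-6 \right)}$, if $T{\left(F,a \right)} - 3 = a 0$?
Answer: $475$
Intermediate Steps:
$T{\left(F,a \right)} = 3$ ($T{\left(F,a \right)} = 3 + a 0 = 3 + 0 = 3$)
$R{\left(W,S \right)} = W + 3 S$ ($R{\left(W,S \right)} = 3 S + W = W + 3 S$)
$\left(-56 + 31\right) R{\left(-1,-6 \right)} = \left(-56 + 31\right) \left(-1 + 3 \left(-6\right)\right) = - 25 \left(-1 - 18\right) = \left(-25\right) \left(-19\right) = 475$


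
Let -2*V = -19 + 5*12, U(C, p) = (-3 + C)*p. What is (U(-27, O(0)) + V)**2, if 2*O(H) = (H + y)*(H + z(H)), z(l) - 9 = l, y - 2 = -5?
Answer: 591361/4 ≈ 1.4784e+5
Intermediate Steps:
y = -3 (y = 2 - 5 = -3)
z(l) = 9 + l
O(H) = (-3 + H)*(9 + 2*H)/2 (O(H) = ((H - 3)*(H + (9 + H)))/2 = ((-3 + H)*(9 + 2*H))/2 = (-3 + H)*(9 + 2*H)/2)
U(C, p) = p*(-3 + C)
V = -41/2 (V = -(-19 + 5*12)/2 = -(-19 + 60)/2 = -1/2*41 = -41/2 ≈ -20.500)
(U(-27, O(0)) + V)**2 = ((-27/2 + 0**2 + (3/2)*0)*(-3 - 27) - 41/2)**2 = ((-27/2 + 0 + 0)*(-30) - 41/2)**2 = (-27/2*(-30) - 41/2)**2 = (405 - 41/2)**2 = (769/2)**2 = 591361/4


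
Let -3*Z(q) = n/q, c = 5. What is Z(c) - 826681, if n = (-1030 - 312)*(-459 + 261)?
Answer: -4221977/5 ≈ -8.4440e+5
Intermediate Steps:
n = 265716 (n = -1342*(-198) = 265716)
Z(q) = -88572/q
Z(c) - 826681 = -88572/5 - 826681 = -4221977/5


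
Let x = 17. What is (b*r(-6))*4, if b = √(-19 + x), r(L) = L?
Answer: -24*I*√2 ≈ -33.941*I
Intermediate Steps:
b = I*√2 (b = √(-19 + 17) = √(-2) = I*√2 ≈ 1.4142*I)
(b*r(-6))*4 = ((I*√2)*(-6))*4 = -6*I*√2*4 = -24*I*√2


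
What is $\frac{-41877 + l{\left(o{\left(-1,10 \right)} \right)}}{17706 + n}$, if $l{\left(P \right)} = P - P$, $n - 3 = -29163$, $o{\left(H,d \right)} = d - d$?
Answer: $\frac{13959}{3818} \approx 3.6561$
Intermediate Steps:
$o{\left(H,d \right)} = 0$
$n = -29160$ ($n = 3 - 29163 = -29160$)
$l{\left(P \right)} = 0$
$\frac{-41877 + l{\left(o{\left(-1,10 \right)} \right)}}{17706 + n} = \frac{-41877 + 0}{17706 - 29160} = - \frac{41877}{-11454} = \left(-41877\right) \left(- \frac{1}{11454}\right) = \frac{13959}{3818}$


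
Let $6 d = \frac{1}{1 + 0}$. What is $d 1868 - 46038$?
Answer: $- \frac{137180}{3} \approx -45727.0$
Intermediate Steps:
$d = \frac{1}{6}$ ($d = \frac{1}{6 \left(1 + 0\right)} = \frac{1}{6 \cdot 1} = \frac{1}{6} \cdot 1 = \frac{1}{6} \approx 0.16667$)
$d 1868 - 46038 = \frac{1}{6} \cdot 1868 - 46038 = \frac{934}{3} - 46038 = - \frac{137180}{3}$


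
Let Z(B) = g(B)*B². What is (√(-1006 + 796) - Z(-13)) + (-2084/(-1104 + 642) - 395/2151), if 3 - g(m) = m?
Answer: -447138709/165627 + I*√210 ≈ -2699.7 + 14.491*I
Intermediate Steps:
g(m) = 3 - m
Z(B) = B²*(3 - B) (Z(B) = (3 - B)*B² = B²*(3 - B))
(√(-1006 + 796) - Z(-13)) + (-2084/(-1104 + 642) - 395/2151) = (√(-1006 + 796) - (-13)²*(3 - 1*(-13))) + (-2084/(-1104 + 642) - 395/2151) = (√(-210) - 169*(3 + 13)) + (-2084/(-462) - 395*1/2151) = (I*√210 - 169*16) + (-2084*(-1/462) - 395/2151) = (I*√210 - 1*2704) + (1042/231 - 395/2151) = (I*√210 - 2704) + 716699/165627 = (-2704 + I*√210) + 716699/165627 = -447138709/165627 + I*√210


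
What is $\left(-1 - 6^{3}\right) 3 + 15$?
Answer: $-636$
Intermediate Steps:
$\left(-1 - 6^{3}\right) 3 + 15 = \left(-1 - 216\right) 3 + 15 = \left(-217\right) 3 + 15 = -651 + 15 = -636$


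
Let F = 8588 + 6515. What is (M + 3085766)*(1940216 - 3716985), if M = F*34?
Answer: -6395067805092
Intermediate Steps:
F = 15103
M = 513502 (M = 15103*34 = 513502)
(M + 3085766)*(1940216 - 3716985) = (513502 + 3085766)*(1940216 - 3716985) = 3599268*(-1776769) = -6395067805092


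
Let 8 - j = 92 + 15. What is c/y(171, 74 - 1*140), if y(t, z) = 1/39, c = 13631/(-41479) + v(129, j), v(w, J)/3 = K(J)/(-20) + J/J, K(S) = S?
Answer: 566879937/829580 ≈ 683.33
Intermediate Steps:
j = -99 (j = 8 - (92 + 15) = 8 - 1*107 = 8 - 107 = -99)
v(w, J) = 3 - 3*J/20 (v(w, J) = 3*(J/(-20) + J/J) = 3*(J*(-1/20) + 1) = 3*(-J/20 + 1) = 3*(1 - J/20) = 3 - 3*J/20)
c = 14535383/829580 (c = 13631/(-41479) + (3 - 3/20*(-99)) = 13631*(-1/41479) + (3 + 297/20) = -13631/41479 + 357/20 = 14535383/829580 ≈ 17.521)
y(t, z) = 1/39
c/y(171, 74 - 1*140) = 14535383/(829580*(1/39)) = (14535383/829580)*39 = 566879937/829580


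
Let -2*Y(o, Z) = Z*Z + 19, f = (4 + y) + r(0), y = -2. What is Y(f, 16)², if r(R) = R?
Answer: 75625/4 ≈ 18906.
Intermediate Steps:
f = 2 (f = (4 - 2) + 0 = 2 + 0 = 2)
Y(o, Z) = -19/2 - Z²/2 (Y(o, Z) = -(Z*Z + 19)/2 = -(Z² + 19)/2 = -(19 + Z²)/2 = -19/2 - Z²/2)
Y(f, 16)² = (-19/2 - ½*16²)² = (-19/2 - ½*256)² = (-19/2 - 128)² = (-275/2)² = 75625/4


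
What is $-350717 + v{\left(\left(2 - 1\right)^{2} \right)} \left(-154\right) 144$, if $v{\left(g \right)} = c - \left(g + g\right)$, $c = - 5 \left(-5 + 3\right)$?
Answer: $-528125$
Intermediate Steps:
$c = 10$ ($c = \left(-5\right) \left(-2\right) = 10$)
$v{\left(g \right)} = 10 - 2 g$ ($v{\left(g \right)} = 10 - \left(g + g\right) = 10 - 2 g$)
$-350717 + v{\left(\left(2 - 1\right)^{2} \right)} \left(-154\right) 144 = -350717 + \left(10 - 2 \left(2 - 1\right)^{2}\right) \left(-154\right) 144 = -350717 + \left(10 - 2 \cdot 1^{2}\right) \left(-154\right) 144 = -350717 + \left(10 - 2\right) \left(-154\right) 144 = -350717 + 8 \left(-154\right) 144 = -350717 - 177408 = -528125$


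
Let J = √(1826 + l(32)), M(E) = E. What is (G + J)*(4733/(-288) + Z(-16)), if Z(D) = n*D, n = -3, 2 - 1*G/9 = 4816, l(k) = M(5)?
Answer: -21882037/16 + 9091*√1831/288 ≈ -1.3663e+6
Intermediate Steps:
l(k) = 5
G = -43326 (G = 18 - 9*4816 = 18 - 43344 = -43326)
J = √1831 (J = √(1826 + 5) = √1831 ≈ 42.790)
Z(D) = -3*D
(G + J)*(4733/(-288) + Z(-16)) = (-43326 + √1831)*(4733/(-288) - 3*(-16)) = (-43326 + √1831)*(4733*(-1/288) + 48) = (-43326 + √1831)*(-4733/288 + 48) = (-43326 + √1831)*(9091/288) = -21882037/16 + 9091*√1831/288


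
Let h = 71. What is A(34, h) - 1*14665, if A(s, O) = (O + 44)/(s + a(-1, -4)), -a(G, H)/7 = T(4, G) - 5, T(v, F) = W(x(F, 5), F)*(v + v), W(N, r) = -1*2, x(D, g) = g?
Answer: -2654250/181 ≈ -14664.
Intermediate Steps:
W(N, r) = -2
T(v, F) = -4*v (T(v, F) = -2*(v + v) = -4*v)
a(G, H) = 147 (a(G, H) = -7*(-4*4 - 5) = -7*(-16 - 5) = -7*(-21) = 147)
A(s, O) = (44 + O)/(147 + s) (A(s, O) = (O + 44)/(s + 147) = (44 + O)/(147 + s))
A(34, h) - 1*14665 = (44 + 71)/(147 + 34) - 1*14665 = 115/181 - 14665 = -2654250/181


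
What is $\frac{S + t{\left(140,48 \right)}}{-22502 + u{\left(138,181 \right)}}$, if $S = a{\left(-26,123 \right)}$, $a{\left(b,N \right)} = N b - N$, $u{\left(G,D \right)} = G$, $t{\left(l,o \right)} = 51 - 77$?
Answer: $\frac{3347}{22364} \approx 0.14966$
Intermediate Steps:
$t{\left(l,o \right)} = -26$
$a{\left(b,N \right)} = - N + N b$
$S = -3321$ ($S = 123 \left(-1 - 26\right) = 123 \left(-27\right) = -3321$)
$\frac{S + t{\left(140,48 \right)}}{-22502 + u{\left(138,181 \right)}} = \frac{-3321 - 26}{-22502 + 138} = - \frac{3347}{-22364} = \left(-3347\right) \left(- \frac{1}{22364}\right) = \frac{3347}{22364}$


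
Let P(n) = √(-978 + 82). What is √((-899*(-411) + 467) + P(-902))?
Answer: 2*√(92489 + 2*I*√14) ≈ 608.24 + 0.024606*I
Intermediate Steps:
P(n) = 8*I*√14 (P(n) = √(-896) = 8*I*√14)
√((-899*(-411) + 467) + P(-902)) = √((-899*(-411) + 467) + 8*I*√14) = √((369489 + 467) + 8*I*√14) = √(369956 + 8*I*√14)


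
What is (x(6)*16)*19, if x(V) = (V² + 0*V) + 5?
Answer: 12464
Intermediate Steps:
x(V) = 5 + V² (x(V) = (V² + 0) + 5 = V² + 5 = 5 + V²)
(x(6)*16)*19 = ((5 + 6²)*16)*19 = ((5 + 36)*16)*19 = (41*16)*19 = 656*19 = 12464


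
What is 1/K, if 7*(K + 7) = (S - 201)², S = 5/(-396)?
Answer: 1097712/6328635217 ≈ 0.00017345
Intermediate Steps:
S = -5/396 (S = 5*(-1/396) = -5/396 ≈ -0.012626)
K = 6328635217/1097712 (K = -7 + (-5/396 - 201)²/7 = -7 + (-79601/396)²/7 = -7 + (⅐)*(6336319201/156816) = -7 + 6336319201/1097712 = 6328635217/1097712 ≈ 5765.3)
1/K = 1/(6328635217/1097712) = 1097712/6328635217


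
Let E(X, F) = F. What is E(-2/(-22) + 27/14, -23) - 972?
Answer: -995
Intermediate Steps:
E(-2/(-22) + 27/14, -23) - 972 = -23 - 972 = -995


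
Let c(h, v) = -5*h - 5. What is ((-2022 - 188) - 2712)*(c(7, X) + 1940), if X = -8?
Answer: -9351800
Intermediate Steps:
c(h, v) = -5 - 5*h
((-2022 - 188) - 2712)*(c(7, X) + 1940) = ((-2022 - 188) - 2712)*((-5 - 5*7) + 1940) = (-2210 - 2712)*((-5 - 35) + 1940) = -4922*(-40 + 1940) = -4922*1900 = -9351800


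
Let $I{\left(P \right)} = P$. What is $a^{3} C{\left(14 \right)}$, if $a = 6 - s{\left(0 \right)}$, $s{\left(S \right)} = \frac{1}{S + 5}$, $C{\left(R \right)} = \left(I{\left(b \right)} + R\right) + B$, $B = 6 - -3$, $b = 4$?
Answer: $\frac{658503}{125} \approx 5268.0$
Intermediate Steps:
$B = 9$ ($B = 6 + 3 = 9$)
$C{\left(R \right)} = 13 + R$ ($C{\left(R \right)} = \left(4 + R\right) + 9 = 13 + R$)
$s{\left(S \right)} = \frac{1}{5 + S}$
$a = \frac{29}{5}$ ($a = 6 - \frac{1}{5 + 0} = 6 - \frac{1}{5} = \frac{29}{5} \approx 5.8$)
$a^{3} C{\left(14 \right)} = \left(\frac{29}{5}\right)^{3} \left(13 + 14\right) = \frac{24389}{125} \cdot 27 = \frac{658503}{125}$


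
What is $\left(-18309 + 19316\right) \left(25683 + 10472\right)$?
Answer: $36408085$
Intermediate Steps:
$\left(-18309 + 19316\right) \left(25683 + 10472\right) = 1007 \cdot 36155 = 36408085$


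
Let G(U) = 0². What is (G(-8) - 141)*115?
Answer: -16215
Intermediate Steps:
G(U) = 0
(G(-8) - 141)*115 = (0 - 141)*115 = -141*115 = -16215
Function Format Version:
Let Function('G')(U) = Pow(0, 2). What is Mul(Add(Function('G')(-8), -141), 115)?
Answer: -16215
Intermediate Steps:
Function('G')(U) = 0
Mul(Add(Function('G')(-8), -141), 115) = Mul(Add(0, -141), 115) = Mul(-141, 115) = -16215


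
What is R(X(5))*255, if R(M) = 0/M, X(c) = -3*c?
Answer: 0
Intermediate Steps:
R(M) = 0
R(X(5))*255 = 0*255 = 0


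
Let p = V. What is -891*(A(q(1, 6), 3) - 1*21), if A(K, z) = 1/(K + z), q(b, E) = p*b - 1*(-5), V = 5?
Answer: 242352/13 ≈ 18642.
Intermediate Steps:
p = 5
q(b, E) = 5 + 5*b (q(b, E) = 5*b - 1*(-5) = 5*b + 5 = 5 + 5*b)
-891*(A(q(1, 6), 3) - 1*21) = -891*(1/((5 + 5*1) + 3) - 1*21) = -891*(1/((5 + 5) + 3) - 21) = -891*(1/(10 + 3) - 21) = -891*(1/13 - 21) = -891*(-272/13) = 242352/13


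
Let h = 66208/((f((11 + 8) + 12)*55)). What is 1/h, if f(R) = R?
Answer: 1705/66208 ≈ 0.025752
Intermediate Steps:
h = 66208/1705 (h = 66208/((((11 + 8) + 12)*55)) = 66208/(((19 + 12)*55)) = 66208/((31*55)) = 66208/1705 ≈ 38.832)
1/h = 1/(66208/1705) = 1705/66208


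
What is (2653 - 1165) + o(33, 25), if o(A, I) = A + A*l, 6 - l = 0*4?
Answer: 1719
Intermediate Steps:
l = 6 (l = 6 - 0*4 = 6 - 1*0 = 6 + 0 = 6)
o(A, I) = 7*A (o(A, I) = A + A*6 = A + 6*A = 7*A)
(2653 - 1165) + o(33, 25) = (2653 - 1165) + 7*33 = 1488 + 231 = 1719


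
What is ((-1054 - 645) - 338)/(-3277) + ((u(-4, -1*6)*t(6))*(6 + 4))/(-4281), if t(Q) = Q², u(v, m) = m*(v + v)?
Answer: -15968721/4676279 ≈ -3.4148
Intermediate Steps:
u(v, m) = 2*m*v (u(v, m) = m*(2*v) = 2*m*v)
((-1054 - 645) - 338)/(-3277) + ((u(-4, -1*6)*t(6))*(6 + 4))/(-4281) = ((-1054 - 645) - 338)/(-3277) + (((2*(-1*6)*(-4))*6²)*(6 + 4))/(-4281) = (-1699 - 338)*(-1/3277) + (((2*(-6)*(-4))*36)*10)*(-1/4281) = -2037*(-1/3277) + ((48*36)*10)*(-1/4281) = 2037/3277 + (1728*10)*(-1/4281) = 2037/3277 + 17280*(-1/4281) = 2037/3277 - 5760/1427 = -15968721/4676279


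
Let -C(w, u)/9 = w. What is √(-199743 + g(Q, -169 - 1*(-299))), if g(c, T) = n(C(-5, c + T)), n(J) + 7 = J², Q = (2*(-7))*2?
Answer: 5*I*√7909 ≈ 444.66*I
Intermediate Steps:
C(w, u) = -9*w
Q = -28 (Q = -14*2 = -28)
n(J) = -7 + J²
g(c, T) = 2018 (g(c, T) = -7 + (-9*(-5))² = -7 + 45² = -7 + 2025 = 2018)
√(-199743 + g(Q, -169 - 1*(-299))) = √(-199743 + 2018) = √(-197725) = 5*I*√7909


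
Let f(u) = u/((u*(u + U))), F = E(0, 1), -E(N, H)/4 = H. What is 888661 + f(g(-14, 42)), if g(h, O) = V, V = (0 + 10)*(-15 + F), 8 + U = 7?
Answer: 169734250/191 ≈ 8.8866e+5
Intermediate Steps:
U = -1 (U = -8 + 7 = -1)
E(N, H) = -4*H
F = -4 (F = -4*1 = -4)
V = -190 (V = (0 + 10)*(-15 - 4) = 10*(-19) = -190)
g(h, O) = -190
f(u) = 1/(-1 + u) (f(u) = u/((u*(u - 1))) = u/((u*(-1 + u))) = u*(1/(u*(-1 + u))) = 1/(-1 + u))
888661 + f(g(-14, 42)) = 888661 + 1/(-1 - 190) = 888661 + 1/(-191) = 888661 - 1/191 = 169734250/191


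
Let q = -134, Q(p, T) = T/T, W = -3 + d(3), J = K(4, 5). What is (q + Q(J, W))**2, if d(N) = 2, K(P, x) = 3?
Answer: 17689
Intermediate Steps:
J = 3
W = -1 (W = -3 + 2 = -1)
Q(p, T) = 1
(q + Q(J, W))**2 = (-134 + 1)**2 = (-133)**2 = 17689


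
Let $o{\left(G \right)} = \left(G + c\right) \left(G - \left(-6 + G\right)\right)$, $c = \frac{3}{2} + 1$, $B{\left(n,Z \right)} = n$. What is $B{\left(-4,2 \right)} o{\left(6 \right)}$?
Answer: $-204$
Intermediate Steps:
$c = \frac{5}{2}$ ($c = 3 \cdot \frac{1}{2} + 1 = \frac{3}{2} + 1 = \frac{5}{2} \approx 2.5$)
$o{\left(G \right)} = 15 + 6 G$ ($o{\left(G \right)} = \left(G + \frac{5}{2}\right) \left(G - \left(-6 + G\right)\right) = \left(\frac{5}{2} + G\right) 6 = 15 + 6 G$)
$B{\left(-4,2 \right)} o{\left(6 \right)} = - 4 \left(15 + 6 \cdot 6\right) = - 4 \left(15 + 36\right) = \left(-4\right) 51 = -204$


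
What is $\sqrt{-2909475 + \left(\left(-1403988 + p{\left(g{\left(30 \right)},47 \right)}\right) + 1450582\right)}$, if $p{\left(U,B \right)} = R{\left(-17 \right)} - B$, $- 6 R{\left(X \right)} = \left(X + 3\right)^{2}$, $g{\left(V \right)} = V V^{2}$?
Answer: $\frac{i \sqrt{25766646}}{3} \approx 1692.0 i$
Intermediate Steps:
$g{\left(V \right)} = V^{3}$
$R{\left(X \right)} = - \frac{\left(3 + X\right)^{2}}{6}$ ($R{\left(X \right)} = - \frac{\left(X + 3\right)^{2}}{6} = - \frac{\left(3 + X\right)^{2}}{6}$)
$p{\left(U,B \right)} = - \frac{98}{3} - B$ ($p{\left(U,B \right)} = - \frac{\left(3 - 17\right)^{2}}{6} - B = - \frac{\left(-14\right)^{2}}{6} - B = \left(- \frac{1}{6}\right) 196 - B = - \frac{98}{3} - B$)
$\sqrt{-2909475 + \left(\left(-1403988 + p{\left(g{\left(30 \right)},47 \right)}\right) + 1450582\right)} = \sqrt{-2909475 + \left(\left(-1403988 - \frac{239}{3}\right) + 1450582\right)} = \sqrt{-2909475 + \left(- \frac{4212203}{3} + 1450582\right)} = \sqrt{-2909475 + \frac{139543}{3}} = \sqrt{- \frac{8588882}{3}} = \frac{i \sqrt{25766646}}{3}$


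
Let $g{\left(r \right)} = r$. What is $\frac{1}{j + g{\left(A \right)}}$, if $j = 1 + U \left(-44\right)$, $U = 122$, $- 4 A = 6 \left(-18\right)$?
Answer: $- \frac{1}{5340} \approx -0.00018727$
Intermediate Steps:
$A = 27$ ($A = - \frac{6 \left(-18\right)}{4} = \left(- \frac{1}{4}\right) \left(-108\right) = 27$)
$j = -5367$ ($j = 1 + 122 \left(-44\right) = 1 - 5368 = -5367$)
$\frac{1}{j + g{\left(A \right)}} = \frac{1}{-5367 + 27} = \frac{1}{-5340} = - \frac{1}{5340}$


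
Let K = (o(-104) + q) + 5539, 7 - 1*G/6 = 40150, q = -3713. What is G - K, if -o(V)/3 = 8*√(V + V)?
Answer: -242684 + 96*I*√13 ≈ -2.4268e+5 + 346.13*I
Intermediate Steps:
o(V) = -24*√2*√V (o(V) = -24*√(V + V) = -24*√(2*V) = -24*√2*√V)
G = -240858 (G = 42 - 6*40150 = 42 - 240900 = -240858)
K = 1826 - 96*I*√13 (K = (-24*√2*√(-104) - 3713) + 5539 = (-24*√2*2*I*√26 - 3713) + 5539 = (-96*I*√13 - 3713) + 5539 = (-3713 - 96*I*√13) + 5539 = 1826 - 96*I*√13 ≈ 1826.0 - 346.13*I)
G - K = -240858 - (1826 - 96*I*√13) = -240858 + (-1826 + 96*I*√13) = -242684 + 96*I*√13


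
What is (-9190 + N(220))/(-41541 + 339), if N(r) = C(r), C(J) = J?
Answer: 1495/6867 ≈ 0.21771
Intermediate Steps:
N(r) = r
(-9190 + N(220))/(-41541 + 339) = (-9190 + 220)/(-41541 + 339) = -8970/(-41202) = -8970*(-1/41202) = 1495/6867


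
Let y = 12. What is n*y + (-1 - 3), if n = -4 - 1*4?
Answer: -100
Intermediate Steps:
n = -8 (n = -4 - 4 = -8)
n*y + (-1 - 3) = -8*12 + (-1 - 3) = -96 - 4 = -100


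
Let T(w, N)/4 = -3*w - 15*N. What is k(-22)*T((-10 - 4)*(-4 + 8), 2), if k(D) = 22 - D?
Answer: 24288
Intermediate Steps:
T(w, N) = -60*N - 12*w (T(w, N) = 4*(-3*w - 15*N) = 4*(-15*N - 3*w) = -60*N - 12*w)
k(-22)*T((-10 - 4)*(-4 + 8), 2) = (22 - 1*(-22))*(-60*2 - 12*(-10 - 4)*(-4 + 8)) = (22 + 22)*(-120 - (-168)*4) = 44*(-120 - 12*(-56)) = 44*(-120 + 672) = 44*552 = 24288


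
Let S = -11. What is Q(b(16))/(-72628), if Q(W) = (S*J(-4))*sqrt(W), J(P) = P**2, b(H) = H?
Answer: 176/18157 ≈ 0.0096932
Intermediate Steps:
Q(W) = -176*sqrt(W) (Q(W) = (-11*(-4)**2)*sqrt(W) = (-11*16)*sqrt(W) = -176*sqrt(W))
Q(b(16))/(-72628) = -176*sqrt(16)/(-72628) = -176*4*(-1/72628) = -704*(-1/72628) = 176/18157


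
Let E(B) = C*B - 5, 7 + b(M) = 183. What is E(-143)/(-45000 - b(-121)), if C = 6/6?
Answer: 37/11294 ≈ 0.0032761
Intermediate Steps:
b(M) = 176 (b(M) = -7 + 183 = 176)
C = 1 (C = 6*(⅙) = 1)
E(B) = -5 + B (E(B) = 1*B - 5 = B - 5 = -5 + B)
E(-143)/(-45000 - b(-121)) = (-5 - 143)/(-45000 - 1*176) = -148/(-45000 - 176) = -148/(-45176) = -148*(-1/45176) = 37/11294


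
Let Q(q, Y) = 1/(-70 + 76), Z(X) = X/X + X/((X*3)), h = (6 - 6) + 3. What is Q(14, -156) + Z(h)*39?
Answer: 313/6 ≈ 52.167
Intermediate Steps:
h = 3 (h = 0 + 3 = 3)
Z(X) = 4/3 (Z(X) = 1 + X/((3*X)) = 1 + X*(1/(3*X)) = 1 + ⅓ = 4/3)
Q(q, Y) = ⅙ (Q(q, Y) = 1/6 = ⅙)
Q(14, -156) + Z(h)*39 = ⅙ + (4/3)*39 = ⅙ + 52 = 313/6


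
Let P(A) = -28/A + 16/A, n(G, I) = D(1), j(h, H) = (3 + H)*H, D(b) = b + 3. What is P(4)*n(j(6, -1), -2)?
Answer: -12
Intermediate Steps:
D(b) = 3 + b
j(h, H) = H*(3 + H)
n(G, I) = 4 (n(G, I) = 3 + 1 = 4)
P(A) = -12/A
P(4)*n(j(6, -1), -2) = -12/4*4 = -12*¼*4 = -3*4 = -12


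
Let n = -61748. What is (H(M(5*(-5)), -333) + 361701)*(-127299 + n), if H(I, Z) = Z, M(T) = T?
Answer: -68315536296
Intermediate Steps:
(H(M(5*(-5)), -333) + 361701)*(-127299 + n) = (-333 + 361701)*(-127299 - 61748) = 361368*(-189047) = -68315536296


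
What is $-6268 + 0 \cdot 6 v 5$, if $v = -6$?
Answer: $-6268$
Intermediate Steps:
$-6268 + 0 \cdot 6 v 5 = -6268 + 0 \cdot 6 \left(-6\right) 5 = -6268 + 0 \left(-36\right) 5 = -6268 + 0 \cdot 5 = -6268 + 0 = -6268$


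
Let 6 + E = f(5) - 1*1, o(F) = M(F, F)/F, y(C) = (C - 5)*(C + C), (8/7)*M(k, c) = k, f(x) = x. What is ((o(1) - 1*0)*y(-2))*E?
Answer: -49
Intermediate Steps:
M(k, c) = 7*k/8
y(C) = 2*C*(-5 + C) (y(C) = (-5 + C)*(2*C) = 2*C*(-5 + C))
o(F) = 7/8 (o(F) = (7*F/8)/F = 7/8)
E = -2 (E = -6 + (5 - 1*1) = -6 + (5 - 1) = -6 + 4 = -2)
((o(1) - 1*0)*y(-2))*E = ((7/8 - 1*0)*(2*(-2)*(-5 - 2)))*(-2) = ((7/8 + 0)*(2*(-2)*(-7)))*(-2) = ((7/8)*28)*(-2) = (49/2)*(-2) = -49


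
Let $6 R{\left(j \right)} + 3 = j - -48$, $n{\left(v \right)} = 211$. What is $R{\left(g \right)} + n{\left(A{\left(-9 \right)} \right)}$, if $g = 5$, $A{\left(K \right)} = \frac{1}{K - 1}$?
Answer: $\frac{658}{3} \approx 219.33$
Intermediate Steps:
$A{\left(K \right)} = \frac{1}{-1 + K}$
$R{\left(j \right)} = \frac{15}{2} + \frac{j}{6}$ ($R{\left(j \right)} = - \frac{1}{2} + \frac{j - -48}{6} = - \frac{1}{2} + \frac{j + 48}{6} = - \frac{1}{2} + \frac{48 + j}{6} = - \frac{1}{2} + \left(8 + \frac{j}{6}\right) = \frac{15}{2} + \frac{j}{6}$)
$R{\left(g \right)} + n{\left(A{\left(-9 \right)} \right)} = \left(\frac{15}{2} + \frac{1}{6} \cdot 5\right) + 211 = \left(\frac{15}{2} + \frac{5}{6}\right) + 211 = \frac{25}{3} + 211 = \frac{658}{3}$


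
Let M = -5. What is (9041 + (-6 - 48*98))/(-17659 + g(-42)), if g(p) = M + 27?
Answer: -4331/17637 ≈ -0.24556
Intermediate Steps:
g(p) = 22 (g(p) = -5 + 27 = 22)
(9041 + (-6 - 48*98))/(-17659 + g(-42)) = (9041 + (-6 - 48*98))/(-17659 + 22) = (9041 + (-6 - 4704))/(-17637) = (9041 - 4710)*(-1/17637) = 4331*(-1/17637) = -4331/17637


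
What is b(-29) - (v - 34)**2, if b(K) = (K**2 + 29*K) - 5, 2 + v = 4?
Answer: -1029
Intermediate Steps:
v = 2 (v = -2 + 4 = 2)
b(K) = -5 + K**2 + 29*K
b(-29) - (v - 34)**2 = (-5 + (-29)**2 + 29*(-29)) - (2 - 34)**2 = (-5 + 841 - 841) - 1*(-32)**2 = -5 - 1*1024 = -5 - 1024 = -1029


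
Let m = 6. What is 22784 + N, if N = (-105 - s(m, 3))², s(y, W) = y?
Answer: 35105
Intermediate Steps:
N = 12321 (N = (-105 - 1*6)² = (-105 - 6)² = (-111)² = 12321)
22784 + N = 22784 + 12321 = 35105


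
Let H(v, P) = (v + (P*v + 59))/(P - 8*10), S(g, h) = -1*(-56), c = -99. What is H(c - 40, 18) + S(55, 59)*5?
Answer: 9971/31 ≈ 321.65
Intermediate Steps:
S(g, h) = 56
H(v, P) = (59 + v + P*v)/(-80 + P) (H(v, P) = (v + (59 + P*v))/(P - 80) = (59 + v + P*v)/(-80 + P))
H(c - 40, 18) + S(55, 59)*5 = (59 + (-99 - 40) + 18*(-99 - 40))/(-80 + 18) + 56*5 = (59 - 139 + 18*(-139))/(-62) + 280 = -(59 - 139 - 2502)/62 + 280 = -1/62*(-2582) + 280 = 1291/31 + 280 = 9971/31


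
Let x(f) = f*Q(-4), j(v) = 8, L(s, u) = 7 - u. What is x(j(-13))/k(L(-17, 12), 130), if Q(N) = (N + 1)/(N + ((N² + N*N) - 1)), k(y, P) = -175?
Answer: 8/1575 ≈ 0.0050794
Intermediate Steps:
Q(N) = (1 + N)/(-1 + N + 2*N²) (Q(N) = (1 + N)/(N + ((N² + N²) - 1)) = (1 + N)/(N + (2*N² - 1)) = (1 + N)/(N + (-1 + 2*N²)) = (1 + N)/(-1 + N + 2*N²))
x(f) = -f/9 (x(f) = f/(-1 + 2*(-4)) = f/(-1 - 8) = f/(-9) = f*(-⅑) = -f/9)
x(j(-13))/k(L(-17, 12), 130) = -⅑*8/(-175) = -8/9*(-1/175) = 8/1575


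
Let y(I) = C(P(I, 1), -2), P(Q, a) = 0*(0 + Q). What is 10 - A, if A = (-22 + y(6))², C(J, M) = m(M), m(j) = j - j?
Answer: -474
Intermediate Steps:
m(j) = 0
P(Q, a) = 0 (P(Q, a) = 0*Q = 0)
C(J, M) = 0
y(I) = 0
A = 484 (A = (-22 + 0)² = (-22)² = 484)
10 - A = 10 - 1*484 = 10 - 484 = -474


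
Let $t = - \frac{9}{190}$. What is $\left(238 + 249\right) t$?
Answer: $- \frac{4383}{190} \approx -23.068$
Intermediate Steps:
$t = - \frac{9}{190}$ ($t = \left(-9\right) \frac{1}{190} = - \frac{9}{190} \approx -0.047368$)
$\left(238 + 249\right) t = \left(238 + 249\right) \left(- \frac{9}{190}\right) = 487 \left(- \frac{9}{190}\right) = - \frac{4383}{190}$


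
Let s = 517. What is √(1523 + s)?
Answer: 2*√510 ≈ 45.166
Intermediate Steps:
√(1523 + s) = √(1523 + 517) = √2040 = 2*√510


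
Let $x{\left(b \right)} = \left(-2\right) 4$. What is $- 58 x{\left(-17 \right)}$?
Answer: $464$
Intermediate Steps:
$x{\left(b \right)} = -8$
$- 58 x{\left(-17 \right)} = \left(-58\right) \left(-8\right) = 464$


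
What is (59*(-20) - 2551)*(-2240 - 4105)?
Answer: 23673195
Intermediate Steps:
(59*(-20) - 2551)*(-2240 - 4105) = (-1180 - 2551)*(-6345) = -3731*(-6345) = 23673195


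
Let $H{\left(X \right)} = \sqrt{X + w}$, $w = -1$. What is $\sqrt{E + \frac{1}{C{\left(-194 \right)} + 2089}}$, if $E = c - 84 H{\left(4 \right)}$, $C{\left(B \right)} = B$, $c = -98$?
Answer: $\frac{\sqrt{-351918555 - 301646100 \sqrt{3}}}{1895} \approx 15.604 i$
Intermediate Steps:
$H{\left(X \right)} = \sqrt{-1 + X}$ ($H{\left(X \right)} = \sqrt{X - 1} = \sqrt{-1 + X}$)
$E = -98 - 84 \sqrt{3}$ ($E = -98 - 84 \sqrt{-1 + 4} = -98 - 84 \sqrt{3} \approx -243.49$)
$\sqrt{E + \frac{1}{C{\left(-194 \right)} + 2089}} = \sqrt{\left(-98 - 84 \sqrt{3}\right) + \frac{1}{-194 + 2089}} = \sqrt{\left(-98 - 84 \sqrt{3}\right) + \frac{1}{1895}} = \sqrt{- \frac{185709}{1895} - 84 \sqrt{3}}$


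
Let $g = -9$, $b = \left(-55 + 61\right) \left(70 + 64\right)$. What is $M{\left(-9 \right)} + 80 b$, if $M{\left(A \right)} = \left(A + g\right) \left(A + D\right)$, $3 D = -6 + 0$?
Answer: $64518$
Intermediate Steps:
$D = -2$ ($D = \frac{-6 + 0}{3} = \frac{1}{3} \left(-6\right) = -2$)
$b = 804$ ($b = 6 \cdot 134 = 804$)
$M{\left(A \right)} = \left(-9 + A\right) \left(-2 + A\right)$ ($M{\left(A \right)} = \left(A - 9\right) \left(A - 2\right) = \left(-9 + A\right) \left(-2 + A\right)$)
$M{\left(-9 \right)} + 80 b = \left(18 + \left(-9\right)^{2} - -99\right) + 80 \cdot 804 = \left(18 + 81 + 99\right) + 64320 = 198 + 64320 = 64518$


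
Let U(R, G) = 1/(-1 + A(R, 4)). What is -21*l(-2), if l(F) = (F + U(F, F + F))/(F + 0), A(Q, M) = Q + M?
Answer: -21/2 ≈ -10.500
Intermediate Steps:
A(Q, M) = M + Q
U(R, G) = 1/(3 + R) (U(R, G) = 1/(-1 + (4 + R)) = 1/(3 + R))
l(F) = (F + 1/(3 + F))/F (l(F) = (F + 1/(3 + F))/(F + 0) = (F + 1/(3 + F))/F)
-21*l(-2) = -21*(1 - 2*(3 - 2))/((-2)*(3 - 2)) = -(-21)*(1 - 2*1)/(2*1) = -(-21)*(1 - 2)/2 = -(-21)*(-1)/2 = -21*1/2 = -21/2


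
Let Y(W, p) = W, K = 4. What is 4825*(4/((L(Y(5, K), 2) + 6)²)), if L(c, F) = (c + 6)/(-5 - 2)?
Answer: 945700/961 ≈ 984.08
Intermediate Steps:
L(c, F) = -6/7 - c/7 (L(c, F) = (6 + c)/(-7) = (6 + c)*(-⅐) = -6/7 - c/7)
4825*(4/((L(Y(5, K), 2) + 6)²)) = 4825*(4/(((-6/7 - ⅐*5) + 6)²)) = 4825*(4/(((-6/7 - 5/7) + 6)²)) = 4825*(4/((-11/7 + 6)²)) = 4825*(4/((31/7)²)) = 4825*(4/(961/49)) = 4825*(4*(49/961)) = 4825*(196/961) = 945700/961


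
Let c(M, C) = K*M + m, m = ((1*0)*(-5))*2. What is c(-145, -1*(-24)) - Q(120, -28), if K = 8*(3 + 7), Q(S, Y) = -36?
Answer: -11564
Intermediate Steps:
K = 80 (K = 8*10 = 80)
m = 0 (m = (0*(-5))*2 = 0*2 = 0)
c(M, C) = 80*M (c(M, C) = 80*M + 0 = 80*M)
c(-145, -1*(-24)) - Q(120, -28) = 80*(-145) - 1*(-36) = -11600 + 36 = -11564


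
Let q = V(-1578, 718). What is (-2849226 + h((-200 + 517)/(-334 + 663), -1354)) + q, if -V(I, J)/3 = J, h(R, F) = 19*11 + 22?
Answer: -2851149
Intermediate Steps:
h(R, F) = 231 (h(R, F) = 209 + 22 = 231)
V(I, J) = -3*J
q = -2154 (q = -3*718 = -2154)
(-2849226 + h((-200 + 517)/(-334 + 663), -1354)) + q = (-2849226 + 231) - 2154 = -2848995 - 2154 = -2851149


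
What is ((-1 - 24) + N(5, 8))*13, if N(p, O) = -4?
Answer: -377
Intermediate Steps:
((-1 - 24) + N(5, 8))*13 = ((-1 - 24) - 4)*13 = (-25 - 4)*13 = -29*13 = -377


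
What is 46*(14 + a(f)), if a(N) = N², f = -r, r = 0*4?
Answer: 644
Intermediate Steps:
r = 0
f = 0 (f = -1*0 = 0)
46*(14 + a(f)) = 46*(14 + 0²) = 46*(14 + 0) = 46*14 = 644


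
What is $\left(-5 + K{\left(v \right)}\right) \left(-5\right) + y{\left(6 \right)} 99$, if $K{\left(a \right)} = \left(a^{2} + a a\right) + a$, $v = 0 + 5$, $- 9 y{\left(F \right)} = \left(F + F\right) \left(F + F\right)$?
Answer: $-1834$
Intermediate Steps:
$y{\left(F \right)} = - \frac{4 F^{2}}{9}$ ($y{\left(F \right)} = - \frac{\left(F + F\right) \left(F + F\right)}{9} = - \frac{2 F 2 F}{9} = - \frac{4 F^{2}}{9}$)
$v = 5$
$K{\left(a \right)} = a + 2 a^{2}$ ($K{\left(a \right)} = \left(a^{2} + a^{2}\right) + a = 2 a^{2} + a = a + 2 a^{2}$)
$\left(-5 + K{\left(v \right)}\right) \left(-5\right) + y{\left(6 \right)} 99 = \left(-5 + 5 \left(1 + 2 \cdot 5\right)\right) \left(-5\right) + - \frac{4 \cdot 6^{2}}{9} \cdot 99 = \left(-5 + 5 \left(1 + 10\right)\right) \left(-5\right) + \left(- \frac{4}{9}\right) 36 \cdot 99 = \left(-5 + 5 \cdot 11\right) \left(-5\right) - 1584 = \left(-5 + 55\right) \left(-5\right) - 1584 = 50 \left(-5\right) - 1584 = -250 - 1584 = -1834$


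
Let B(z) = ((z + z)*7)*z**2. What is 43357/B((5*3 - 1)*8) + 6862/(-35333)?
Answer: -133436690223/694964494336 ≈ -0.19201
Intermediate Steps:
B(z) = 14*z**3 (B(z) = ((2*z)*7)*z**2 = (14*z)*z**2 = 14*z**3)
43357/B((5*3 - 1)*8) + 6862/(-35333) = 43357/((14*((5*3 - 1)*8)**3)) + 6862/(-35333) = 43357/((14*((15 - 1)*8)**3)) + 6862*(-1/35333) = 43357/((14*(14*8)**3)) - 6862/35333 = 43357/((14*112**3)) - 6862/35333 = 43357/((14*1404928)) - 6862/35333 = 43357/19668992 - 6862/35333 = -133436690223/694964494336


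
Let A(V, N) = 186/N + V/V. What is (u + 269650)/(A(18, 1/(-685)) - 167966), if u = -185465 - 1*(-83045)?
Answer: -33446/59075 ≈ -0.56616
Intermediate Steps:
A(V, N) = 1 + 186/N (A(V, N) = 186/N + 1 = 1 + 186/N)
u = -102420 (u = -185465 + 83045 = -102420)
(u + 269650)/(A(18, 1/(-685)) - 167966) = (-102420 + 269650)/((186 + 1/(-685))/(1/(-685)) - 167966) = 167230/((186 - 1/685)/(-1/685) - 167966) = 167230/(-685*127409/685 - 167966) = 167230/(-127409 - 167966) = 167230/(-295375) = 167230*(-1/295375) = -33446/59075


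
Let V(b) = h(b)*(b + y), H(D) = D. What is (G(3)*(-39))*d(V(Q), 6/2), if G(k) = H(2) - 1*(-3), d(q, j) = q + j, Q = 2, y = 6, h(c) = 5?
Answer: -8385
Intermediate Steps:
V(b) = 30 + 5*b (V(b) = 5*(b + 6) = 5*(6 + b) = 30 + 5*b)
d(q, j) = j + q
G(k) = 5 (G(k) = 2 - 1*(-3) = 2 + 3 = 5)
(G(3)*(-39))*d(V(Q), 6/2) = (5*(-39))*(6/2 + (30 + 5*2)) = -195*(6*(½) + (30 + 10)) = -195*(3 + 40) = -195*43 = -8385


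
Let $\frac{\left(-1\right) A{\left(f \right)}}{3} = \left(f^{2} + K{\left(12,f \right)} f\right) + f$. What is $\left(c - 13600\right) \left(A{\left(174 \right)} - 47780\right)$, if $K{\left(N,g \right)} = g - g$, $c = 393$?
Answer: $1837489910$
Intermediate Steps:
$K{\left(N,g \right)} = 0$
$A{\left(f \right)} = - 3 f - 3 f^{2}$ ($A{\left(f \right)} = - 3 \left(\left(f^{2} + 0 f\right) + f\right) = - 3 \left(\left(f^{2} + 0\right) + f\right) = - 3 \left(f^{2} + f\right) = - 3 \left(f + f^{2}\right) = - 3 f - 3 f^{2}$)
$\left(c - 13600\right) \left(A{\left(174 \right)} - 47780\right) = \left(393 - 13600\right) \left(\left(-3\right) 174 \left(1 + 174\right) - 47780\right) = - 13207 \left(\left(-3\right) 174 \cdot 175 - 47780\right) = - 13207 \left(-91350 - 47780\right) = \left(-13207\right) \left(-139130\right) = 1837489910$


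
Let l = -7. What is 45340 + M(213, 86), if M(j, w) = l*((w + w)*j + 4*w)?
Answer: -213520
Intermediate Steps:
M(j, w) = -28*w - 14*j*w (M(j, w) = -7*((w + w)*j + 4*w) = -7*((2*w)*j + 4*w) = -7*(2*j*w + 4*w) = -7*(4*w + 2*j*w) = -28*w - 14*j*w)
45340 + M(213, 86) = 45340 - 14*86*(2 + 213) = 45340 - 14*86*215 = 45340 - 258860 = -213520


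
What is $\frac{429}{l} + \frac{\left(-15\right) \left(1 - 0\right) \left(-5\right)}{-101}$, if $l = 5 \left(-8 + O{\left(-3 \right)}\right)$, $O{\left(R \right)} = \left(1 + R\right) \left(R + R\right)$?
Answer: $\frac{41829}{2020} \approx 20.707$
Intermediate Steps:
$O{\left(R \right)} = 2 R \left(1 + R\right)$ ($O{\left(R \right)} = \left(1 + R\right) 2 R = 2 R \left(1 + R\right)$)
$l = 20$ ($l = 5 \left(-8 + 2 \left(-3\right) \left(1 - 3\right)\right) = 5 \left(-8 + 2 \left(-3\right) \left(-2\right)\right) = 5 \left(-8 + 12\right) = 5 \cdot 4 = 20$)
$\frac{429}{l} + \frac{\left(-15\right) \left(1 - 0\right) \left(-5\right)}{-101} = \frac{429}{20} + \frac{\left(-15\right) \left(1 - 0\right) \left(-5\right)}{-101} = 429 \cdot \frac{1}{20} + - 15 \left(1 + 0\right) \left(-5\right) \left(- \frac{1}{101}\right) = \frac{429}{20} + - 15 \cdot 1 \left(-5\right) \left(- \frac{1}{101}\right) = \frac{429}{20} + \left(-15\right) \left(-5\right) \left(- \frac{1}{101}\right) = \frac{429}{20} + 75 \left(- \frac{1}{101}\right) = \frac{429}{20} - \frac{75}{101} = \frac{41829}{2020}$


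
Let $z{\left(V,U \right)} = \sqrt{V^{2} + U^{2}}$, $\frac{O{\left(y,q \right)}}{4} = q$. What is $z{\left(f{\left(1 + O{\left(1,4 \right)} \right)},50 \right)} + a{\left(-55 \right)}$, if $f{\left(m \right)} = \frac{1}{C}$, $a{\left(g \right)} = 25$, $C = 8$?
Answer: $25 + \frac{\sqrt{160001}}{8} \approx 75.0$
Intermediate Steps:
$O{\left(y,q \right)} = 4 q$
$f{\left(m \right)} = \frac{1}{8}$
$z{\left(V,U \right)} = \sqrt{U^{2} + V^{2}}$
$z{\left(f{\left(1 + O{\left(1,4 \right)} \right)},50 \right)} + a{\left(-55 \right)} = \sqrt{50^{2} + \left(\frac{1}{8}\right)^{2}} + 25 = \sqrt{2500 + \frac{1}{64}} + 25 = \sqrt{\frac{160001}{64}} + 25 = \frac{\sqrt{160001}}{8} + 25 = 25 + \frac{\sqrt{160001}}{8}$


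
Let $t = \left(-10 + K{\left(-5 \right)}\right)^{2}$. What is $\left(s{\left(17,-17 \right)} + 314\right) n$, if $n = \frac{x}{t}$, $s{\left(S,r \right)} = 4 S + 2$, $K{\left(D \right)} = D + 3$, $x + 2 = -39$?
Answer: $- \frac{328}{3} \approx -109.33$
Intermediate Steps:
$x = -41$ ($x = -2 - 39 = -41$)
$K{\left(D \right)} = 3 + D$
$t = 144$ ($t = \left(-10 + \left(3 - 5\right)\right)^{2} = \left(-10 - 2\right)^{2} = \left(-12\right)^{2} = 144$)
$s{\left(S,r \right)} = 2 + 4 S$
$n = - \frac{41}{144} \approx -0.28472$
$\left(s{\left(17,-17 \right)} + 314\right) n = \left(\left(2 + 4 \cdot 17\right) + 314\right) \left(- \frac{41}{144}\right) = \left(\left(2 + 68\right) + 314\right) \left(- \frac{41}{144}\right) = \left(70 + 314\right) \left(- \frac{41}{144}\right) = 384 \left(- \frac{41}{144}\right) = - \frac{328}{3}$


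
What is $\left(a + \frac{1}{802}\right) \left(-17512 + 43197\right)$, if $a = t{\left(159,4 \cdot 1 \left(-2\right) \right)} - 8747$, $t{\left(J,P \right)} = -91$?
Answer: $- \frac{182057206375}{802} \approx -2.27 \cdot 10^{8}$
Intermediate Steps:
$a = -8838$ ($a = -91 - 8747 = -8838$)
$\left(a + \frac{1}{802}\right) \left(-17512 + 43197\right) = \left(-8838 + \frac{1}{802}\right) \left(-17512 + 43197\right) = \left(-8838 + \frac{1}{802}\right) 25685 = \left(- \frac{7088075}{802}\right) 25685 = - \frac{182057206375}{802}$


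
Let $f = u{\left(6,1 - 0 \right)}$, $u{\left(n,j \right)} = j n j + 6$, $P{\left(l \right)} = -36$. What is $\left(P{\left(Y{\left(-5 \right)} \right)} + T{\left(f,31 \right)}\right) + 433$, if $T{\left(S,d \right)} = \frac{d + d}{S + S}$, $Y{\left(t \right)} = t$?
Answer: $\frac{4795}{12} \approx 399.58$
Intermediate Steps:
$u{\left(n,j \right)} = 6 + n j^{2}$ ($u{\left(n,j \right)} = n j^{2} + 6 = 6 + n j^{2}$)
$f = 12$ ($f = 6 + 6 \left(1 - 0\right)^{2} = 6 + 6 \left(1 + 0\right)^{2} = 6 + 6 \cdot 1^{2} = 6 + 6 \cdot 1 = 6 + 6 = 12$)
$T{\left(S,d \right)} = \frac{d}{S}$ ($T{\left(S,d \right)} = \frac{2 d}{2 S} = 2 d \frac{1}{2 S} = \frac{d}{S}$)
$\left(P{\left(Y{\left(-5 \right)} \right)} + T{\left(f,31 \right)}\right) + 433 = \left(-36 + \frac{31}{12}\right) + 433 = - \frac{401}{12} + 433 = \frac{4795}{12}$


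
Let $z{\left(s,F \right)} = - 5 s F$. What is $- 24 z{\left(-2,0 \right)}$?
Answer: $0$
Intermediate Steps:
$z{\left(s,F \right)} = - 5 F s$
$- 24 z{\left(-2,0 \right)} = - 24 \left(\left(-5\right) 0 \left(-2\right)\right) = \left(-24\right) 0 = 0$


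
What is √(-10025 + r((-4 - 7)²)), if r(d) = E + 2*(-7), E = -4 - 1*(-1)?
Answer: I*√10042 ≈ 100.21*I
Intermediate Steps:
E = -3 (E = -4 + 1 = -3)
r(d) = -17 (r(d) = -3 + 2*(-7) = -3 - 14 = -17)
√(-10025 + r((-4 - 7)²)) = √(-10025 - 17) = √(-10042) = I*√10042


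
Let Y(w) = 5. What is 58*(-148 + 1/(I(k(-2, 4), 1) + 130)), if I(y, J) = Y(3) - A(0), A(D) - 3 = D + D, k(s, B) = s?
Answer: -566515/66 ≈ -8583.6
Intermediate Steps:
A(D) = 3 + 2*D (A(D) = 3 + (D + D) = 3 + 2*D)
I(y, J) = 2 (I(y, J) = 5 - (3 + 2*0) = 5 - (3 + 0) = 5 - 1*3 = 5 - 3 = 2)
58*(-148 + 1/(I(k(-2, 4), 1) + 130)) = 58*(-148 + 1/(2 + 130)) = 58*(-148 + 1/132) = 58*(-19535/132) = -566515/66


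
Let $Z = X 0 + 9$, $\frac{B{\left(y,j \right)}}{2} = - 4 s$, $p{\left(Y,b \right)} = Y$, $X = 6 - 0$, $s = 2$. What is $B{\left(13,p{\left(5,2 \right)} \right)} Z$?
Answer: $-144$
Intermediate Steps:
$X = 6$ ($X = 6 + 0 = 6$)
$B{\left(y,j \right)} = -16$ ($B{\left(y,j \right)} = 2 \left(\left(-4\right) 2\right) = 2 \left(-8\right) = -16$)
$Z = 9$ ($Z = 6 \cdot 0 + 9 = 0 + 9 = 9$)
$B{\left(13,p{\left(5,2 \right)} \right)} Z = \left(-16\right) 9 = -144$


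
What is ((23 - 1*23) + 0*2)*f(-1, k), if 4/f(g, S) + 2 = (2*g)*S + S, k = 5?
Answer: 0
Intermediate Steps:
f(g, S) = 4/(-2 + S + 2*S*g) (f(g, S) = 4/(-2 + ((2*g)*S + S)) = 4/(-2 + (2*S*g + S)) = 4/(-2 + (S + 2*S*g)) = 4/(-2 + S + 2*S*g))
((23 - 1*23) + 0*2)*f(-1, k) = ((23 - 1*23) + 0*2)*(4/(-2 + 5 + 2*5*(-1))) = ((23 - 23) + 0)*(4/(-2 + 5 - 10)) = (0 + 0)*(4/(-7)) = 0*(4*(-⅐)) = 0*(-4/7) = 0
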